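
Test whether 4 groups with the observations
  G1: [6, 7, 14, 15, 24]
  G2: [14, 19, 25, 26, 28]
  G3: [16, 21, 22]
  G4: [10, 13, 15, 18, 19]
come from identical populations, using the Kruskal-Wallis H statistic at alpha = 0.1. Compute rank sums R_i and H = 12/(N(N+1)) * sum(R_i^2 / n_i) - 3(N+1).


Step 1: Combine all N = 18 observations and assign midranks.
sorted (value, group, rank): (6,G1,1), (7,G1,2), (10,G4,3), (13,G4,4), (14,G1,5.5), (14,G2,5.5), (15,G1,7.5), (15,G4,7.5), (16,G3,9), (18,G4,10), (19,G2,11.5), (19,G4,11.5), (21,G3,13), (22,G3,14), (24,G1,15), (25,G2,16), (26,G2,17), (28,G2,18)
Step 2: Sum ranks within each group.
R_1 = 31 (n_1 = 5)
R_2 = 68 (n_2 = 5)
R_3 = 36 (n_3 = 3)
R_4 = 36 (n_4 = 5)
Step 3: H = 12/(N(N+1)) * sum(R_i^2/n_i) - 3(N+1)
     = 12/(18*19) * (31^2/5 + 68^2/5 + 36^2/3 + 36^2/5) - 3*19
     = 0.035088 * 1808.2 - 57
     = 6.445614.
Step 4: Ties present; correction factor C = 1 - 18/(18^3 - 18) = 0.996904. Corrected H = 6.445614 / 0.996904 = 6.465631.
Step 5: Under H0, H ~ chi^2(3); p-value = 0.091028.
Step 6: alpha = 0.1. reject H0.

H = 6.4656, df = 3, p = 0.091028, reject H0.


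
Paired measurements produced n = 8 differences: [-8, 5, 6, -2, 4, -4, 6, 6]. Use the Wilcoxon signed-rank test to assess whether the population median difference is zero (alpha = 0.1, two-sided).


Step 1: Drop any zero differences (none here) and take |d_i|.
|d| = [8, 5, 6, 2, 4, 4, 6, 6]
Step 2: Midrank |d_i| (ties get averaged ranks).
ranks: |8|->8, |5|->4, |6|->6, |2|->1, |4|->2.5, |4|->2.5, |6|->6, |6|->6
Step 3: Attach original signs; sum ranks with positive sign and with negative sign.
W+ = 4 + 6 + 2.5 + 6 + 6 = 24.5
W- = 8 + 1 + 2.5 = 11.5
(Check: W+ + W- = 36 should equal n(n+1)/2 = 36.)
Step 4: Test statistic W = min(W+, W-) = 11.5.
Step 5: Ties in |d|, so use the tie-corrected normal approximation.
        E[W] = n(n+1)/4 = 8*9/4 = 18.
        Tie groups: |d|=4 (t=2), |d|=6 (t=3); sum(t^3 - t) = 30.
        Var[W] = n(n+1)(2n+1)/24 - sum(t^3-t)/48 = 1224/24 - 30/48 = 50.375.
        z = (W - E[W]) / sqrt(Var[W]) = (11.5 - 18) / 7.0975 = -0.9158.
        Two-sided p = 2*Phi(z) = 0.359766.
Step 6: alpha = 0.1. fail to reject H0.

W+ = 24.5, W- = 11.5, W = min = 11.5, p = 0.359766, fail to reject H0.


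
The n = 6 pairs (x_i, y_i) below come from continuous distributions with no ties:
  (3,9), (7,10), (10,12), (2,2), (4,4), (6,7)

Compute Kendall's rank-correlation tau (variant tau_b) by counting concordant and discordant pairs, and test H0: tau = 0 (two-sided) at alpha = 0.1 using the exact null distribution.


Step 1: Enumerate the 15 unordered pairs (i,j) with i<j and classify each by sign(x_j-x_i) * sign(y_j-y_i).
  (1,2):dx=+4,dy=+1->C; (1,3):dx=+7,dy=+3->C; (1,4):dx=-1,dy=-7->C; (1,5):dx=+1,dy=-5->D
  (1,6):dx=+3,dy=-2->D; (2,3):dx=+3,dy=+2->C; (2,4):dx=-5,dy=-8->C; (2,5):dx=-3,dy=-6->C
  (2,6):dx=-1,dy=-3->C; (3,4):dx=-8,dy=-10->C; (3,5):dx=-6,dy=-8->C; (3,6):dx=-4,dy=-5->C
  (4,5):dx=+2,dy=+2->C; (4,6):dx=+4,dy=+5->C; (5,6):dx=+2,dy=+3->C
Step 2: C = 13, D = 2, total pairs = 15.
Step 3: tau = (C - D)/(n(n-1)/2) = (13 - 2)/15 = 0.733333.
Step 4: Exact two-sided p-value (enumerate n! = 720 permutations of y under H0): p = 0.055556.
Step 5: alpha = 0.1. reject H0.

tau_b = 0.7333 (C=13, D=2), p = 0.055556, reject H0.


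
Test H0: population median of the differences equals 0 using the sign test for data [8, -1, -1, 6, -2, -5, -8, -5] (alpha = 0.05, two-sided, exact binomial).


Step 1: Discard zero differences. Original n = 8; n_eff = number of nonzero differences = 8.
Nonzero differences (with sign): +8, -1, -1, +6, -2, -5, -8, -5
Step 2: Count signs: positive = 2, negative = 6.
Step 3: Under H0: P(positive) = 0.5, so the number of positives S ~ Bin(8, 0.5).
Step 4: Two-sided exact p-value = sum of Bin(8,0.5) probabilities at or below the observed probability = 0.289062.
Step 5: alpha = 0.05. fail to reject H0.

n_eff = 8, pos = 2, neg = 6, p = 0.289062, fail to reject H0.


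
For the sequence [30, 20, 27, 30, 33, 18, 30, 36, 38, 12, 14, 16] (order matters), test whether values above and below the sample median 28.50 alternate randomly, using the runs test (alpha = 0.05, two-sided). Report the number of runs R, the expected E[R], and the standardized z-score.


Step 1: Compute median = 28.50; label A = above, B = below.
Labels in order: ABBAABAAABBB  (n_A = 6, n_B = 6)
Step 2: Count runs R = 6.
Step 3: Under H0 (random ordering), E[R] = 2*n_A*n_B/(n_A+n_B) + 1 = 2*6*6/12 + 1 = 7.0000.
        Var[R] = 2*n_A*n_B*(2*n_A*n_B - n_A - n_B) / ((n_A+n_B)^2 * (n_A+n_B-1)) = 4320/1584 = 2.7273.
        SD[R] = 1.6514.
Step 4: Continuity-corrected z = (R + 0.5 - E[R]) / SD[R] = (6 + 0.5 - 7.0000) / 1.6514 = -0.3028.
Step 5: Two-sided p-value via normal approximation = 2*(1 - Phi(|z|)) = 0.762069.
Step 6: alpha = 0.05. fail to reject H0.

R = 6, z = -0.3028, p = 0.762069, fail to reject H0.


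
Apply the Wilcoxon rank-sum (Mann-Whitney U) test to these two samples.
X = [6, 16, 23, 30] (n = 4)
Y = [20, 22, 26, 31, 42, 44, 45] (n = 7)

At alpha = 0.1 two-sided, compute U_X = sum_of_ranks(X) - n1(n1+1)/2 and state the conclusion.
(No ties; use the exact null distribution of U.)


Step 1: Combine and sort all 11 observations; assign midranks.
sorted (value, group): (6,X), (16,X), (20,Y), (22,Y), (23,X), (26,Y), (30,X), (31,Y), (42,Y), (44,Y), (45,Y)
ranks: 6->1, 16->2, 20->3, 22->4, 23->5, 26->6, 30->7, 31->8, 42->9, 44->10, 45->11
Step 2: Rank sum for X: R1 = 1 + 2 + 5 + 7 = 15.
Step 3: U_X = R1 - n1(n1+1)/2 = 15 - 4*5/2 = 15 - 10 = 5.
       U_Y = n1*n2 - U_X = 28 - 5 = 23.
Step 4: No ties, so the exact null distribution of U (based on enumerating the C(11,4) = 330 equally likely rank assignments) gives the two-sided p-value.
Step 5: p-value = 0.109091; compare to alpha = 0.1. fail to reject H0.

U_X = 5, p = 0.109091, fail to reject H0 at alpha = 0.1.


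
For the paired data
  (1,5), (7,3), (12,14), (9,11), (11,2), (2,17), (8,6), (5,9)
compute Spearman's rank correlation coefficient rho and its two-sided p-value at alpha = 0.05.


Step 1: Rank x and y separately (midranks; no ties here).
rank(x): 1->1, 7->4, 12->8, 9->6, 11->7, 2->2, 8->5, 5->3
rank(y): 5->3, 3->2, 14->7, 11->6, 2->1, 17->8, 6->4, 9->5
Step 2: d_i = R_x(i) - R_y(i); compute d_i^2.
  (1-3)^2=4, (4-2)^2=4, (8-7)^2=1, (6-6)^2=0, (7-1)^2=36, (2-8)^2=36, (5-4)^2=1, (3-5)^2=4
sum(d^2) = 86.
Step 3: rho = 1 - 6*86 / (8*(8^2 - 1)) = 1 - 516/504 = -0.023810.
Step 4: Under H0, t = rho * sqrt((n-2)/(1-rho^2)) = -0.0583 ~ t(6).
Step 5: Two-sided p-value from the t-distribution with 6 df = 0.955374.
Step 6: alpha = 0.05. fail to reject H0.

rho = -0.0238, p = 0.955374, fail to reject H0 at alpha = 0.05.


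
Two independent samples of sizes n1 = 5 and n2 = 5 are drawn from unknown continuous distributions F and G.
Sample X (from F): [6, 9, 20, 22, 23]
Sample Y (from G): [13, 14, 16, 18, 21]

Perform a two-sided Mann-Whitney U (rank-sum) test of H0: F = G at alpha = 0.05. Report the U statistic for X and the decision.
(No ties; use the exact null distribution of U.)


Step 1: Combine and sort all 10 observations; assign midranks.
sorted (value, group): (6,X), (9,X), (13,Y), (14,Y), (16,Y), (18,Y), (20,X), (21,Y), (22,X), (23,X)
ranks: 6->1, 9->2, 13->3, 14->4, 16->5, 18->6, 20->7, 21->8, 22->9, 23->10
Step 2: Rank sum for X: R1 = 1 + 2 + 7 + 9 + 10 = 29.
Step 3: U_X = R1 - n1(n1+1)/2 = 29 - 5*6/2 = 29 - 15 = 14.
       U_Y = n1*n2 - U_X = 25 - 14 = 11.
Step 4: No ties, so the exact null distribution of U (based on enumerating the C(10,5) = 252 equally likely rank assignments) gives the two-sided p-value.
Step 5: p-value = 0.841270; compare to alpha = 0.05. fail to reject H0.

U_X = 14, p = 0.841270, fail to reject H0 at alpha = 0.05.


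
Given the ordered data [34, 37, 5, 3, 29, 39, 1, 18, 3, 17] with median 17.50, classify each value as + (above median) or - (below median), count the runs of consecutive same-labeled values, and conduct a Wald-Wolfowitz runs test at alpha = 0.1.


Step 1: Compute median = 17.50; label A = above, B = below.
Labels in order: AABBAABABB  (n_A = 5, n_B = 5)
Step 2: Count runs R = 6.
Step 3: Under H0 (random ordering), E[R] = 2*n_A*n_B/(n_A+n_B) + 1 = 2*5*5/10 + 1 = 6.0000.
        Var[R] = 2*n_A*n_B*(2*n_A*n_B - n_A - n_B) / ((n_A+n_B)^2 * (n_A+n_B-1)) = 2000/900 = 2.2222.
        SD[R] = 1.4907.
Step 4: R = E[R], so z = 0 with no continuity correction.
Step 5: Two-sided p-value via normal approximation = 2*(1 - Phi(|z|)) = 1.000000.
Step 6: alpha = 0.1. fail to reject H0.

R = 6, z = 0.0000, p = 1.000000, fail to reject H0.


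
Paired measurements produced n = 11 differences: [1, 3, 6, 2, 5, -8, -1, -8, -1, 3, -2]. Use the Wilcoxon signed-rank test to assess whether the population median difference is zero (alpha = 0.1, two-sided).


Step 1: Drop any zero differences (none here) and take |d_i|.
|d| = [1, 3, 6, 2, 5, 8, 1, 8, 1, 3, 2]
Step 2: Midrank |d_i| (ties get averaged ranks).
ranks: |1|->2, |3|->6.5, |6|->9, |2|->4.5, |5|->8, |8|->10.5, |1|->2, |8|->10.5, |1|->2, |3|->6.5, |2|->4.5
Step 3: Attach original signs; sum ranks with positive sign and with negative sign.
W+ = 2 + 6.5 + 9 + 4.5 + 8 + 6.5 = 36.5
W- = 10.5 + 2 + 10.5 + 2 + 4.5 = 29.5
(Check: W+ + W- = 66 should equal n(n+1)/2 = 66.)
Step 4: Test statistic W = min(W+, W-) = 29.5.
Step 5: Ties in |d|, so use the tie-corrected normal approximation.
        E[W] = n(n+1)/4 = 11*12/4 = 33.
        Tie groups: |d|=1 (t=3), |d|=2 (t=2), |d|=3 (t=2), |d|=8 (t=2); sum(t^3 - t) = 42.
        Var[W] = n(n+1)(2n+1)/24 - sum(t^3-t)/48 = 3036/24 - 42/48 = 125.625.
        z = (W - E[W]) / sqrt(Var[W]) = (29.5 - 33) / 11.2083 = -0.3123.
        Two-sided p = 2*Phi(z) = 0.754835.
Step 6: alpha = 0.1. fail to reject H0.

W+ = 36.5, W- = 29.5, W = min = 29.5, p = 0.754835, fail to reject H0.


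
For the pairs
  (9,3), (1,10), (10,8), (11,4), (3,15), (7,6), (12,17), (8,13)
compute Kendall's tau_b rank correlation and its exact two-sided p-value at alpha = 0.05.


Step 1: Enumerate the 28 unordered pairs (i,j) with i<j and classify each by sign(x_j-x_i) * sign(y_j-y_i).
  (1,2):dx=-8,dy=+7->D; (1,3):dx=+1,dy=+5->C; (1,4):dx=+2,dy=+1->C; (1,5):dx=-6,dy=+12->D
  (1,6):dx=-2,dy=+3->D; (1,7):dx=+3,dy=+14->C; (1,8):dx=-1,dy=+10->D; (2,3):dx=+9,dy=-2->D
  (2,4):dx=+10,dy=-6->D; (2,5):dx=+2,dy=+5->C; (2,6):dx=+6,dy=-4->D; (2,7):dx=+11,dy=+7->C
  (2,8):dx=+7,dy=+3->C; (3,4):dx=+1,dy=-4->D; (3,5):dx=-7,dy=+7->D; (3,6):dx=-3,dy=-2->C
  (3,7):dx=+2,dy=+9->C; (3,8):dx=-2,dy=+5->D; (4,5):dx=-8,dy=+11->D; (4,6):dx=-4,dy=+2->D
  (4,7):dx=+1,dy=+13->C; (4,8):dx=-3,dy=+9->D; (5,6):dx=+4,dy=-9->D; (5,7):dx=+9,dy=+2->C
  (5,8):dx=+5,dy=-2->D; (6,7):dx=+5,dy=+11->C; (6,8):dx=+1,dy=+7->C; (7,8):dx=-4,dy=-4->C
Step 2: C = 13, D = 15, total pairs = 28.
Step 3: tau = (C - D)/(n(n-1)/2) = (13 - 15)/28 = -0.071429.
Step 4: Exact two-sided p-value (enumerate n! = 40320 permutations of y under H0): p = 0.904861.
Step 5: alpha = 0.05. fail to reject H0.

tau_b = -0.0714 (C=13, D=15), p = 0.904861, fail to reject H0.


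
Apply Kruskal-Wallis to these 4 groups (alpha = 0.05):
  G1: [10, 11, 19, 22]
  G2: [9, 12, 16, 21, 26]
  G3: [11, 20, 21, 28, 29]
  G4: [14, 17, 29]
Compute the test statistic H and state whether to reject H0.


Step 1: Combine all N = 17 observations and assign midranks.
sorted (value, group, rank): (9,G2,1), (10,G1,2), (11,G1,3.5), (11,G3,3.5), (12,G2,5), (14,G4,6), (16,G2,7), (17,G4,8), (19,G1,9), (20,G3,10), (21,G2,11.5), (21,G3,11.5), (22,G1,13), (26,G2,14), (28,G3,15), (29,G3,16.5), (29,G4,16.5)
Step 2: Sum ranks within each group.
R_1 = 27.5 (n_1 = 4)
R_2 = 38.5 (n_2 = 5)
R_3 = 56.5 (n_3 = 5)
R_4 = 30.5 (n_4 = 3)
Step 3: H = 12/(N(N+1)) * sum(R_i^2/n_i) - 3(N+1)
     = 12/(17*18) * (27.5^2/4 + 38.5^2/5 + 56.5^2/5 + 30.5^2/3) - 3*18
     = 0.039216 * 1434.05 - 54
     = 2.237092.
Step 4: Ties present; correction factor C = 1 - 18/(17^3 - 17) = 0.996324. Corrected H = 2.237092 / 0.996324 = 2.245346.
Step 5: Under H0, H ~ chi^2(3); p-value = 0.523072.
Step 6: alpha = 0.05. fail to reject H0.

H = 2.2453, df = 3, p = 0.523072, fail to reject H0.


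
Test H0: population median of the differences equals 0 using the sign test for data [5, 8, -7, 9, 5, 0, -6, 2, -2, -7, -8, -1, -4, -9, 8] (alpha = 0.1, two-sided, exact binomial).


Step 1: Discard zero differences. Original n = 15; n_eff = number of nonzero differences = 14.
Nonzero differences (with sign): +5, +8, -7, +9, +5, -6, +2, -2, -7, -8, -1, -4, -9, +8
Step 2: Count signs: positive = 6, negative = 8.
Step 3: Under H0: P(positive) = 0.5, so the number of positives S ~ Bin(14, 0.5).
Step 4: Two-sided exact p-value = sum of Bin(14,0.5) probabilities at or below the observed probability = 0.790527.
Step 5: alpha = 0.1. fail to reject H0.

n_eff = 14, pos = 6, neg = 8, p = 0.790527, fail to reject H0.


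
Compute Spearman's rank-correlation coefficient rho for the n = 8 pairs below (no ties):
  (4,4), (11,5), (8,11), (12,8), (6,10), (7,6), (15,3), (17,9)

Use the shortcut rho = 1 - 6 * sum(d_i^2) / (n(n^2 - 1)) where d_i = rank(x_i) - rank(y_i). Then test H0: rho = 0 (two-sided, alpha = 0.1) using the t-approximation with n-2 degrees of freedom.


Step 1: Rank x and y separately (midranks; no ties here).
rank(x): 4->1, 11->5, 8->4, 12->6, 6->2, 7->3, 15->7, 17->8
rank(y): 4->2, 5->3, 11->8, 8->5, 10->7, 6->4, 3->1, 9->6
Step 2: d_i = R_x(i) - R_y(i); compute d_i^2.
  (1-2)^2=1, (5-3)^2=4, (4-8)^2=16, (6-5)^2=1, (2-7)^2=25, (3-4)^2=1, (7-1)^2=36, (8-6)^2=4
sum(d^2) = 88.
Step 3: rho = 1 - 6*88 / (8*(8^2 - 1)) = 1 - 528/504 = -0.047619.
Step 4: Under H0, t = rho * sqrt((n-2)/(1-rho^2)) = -0.1168 ~ t(6).
Step 5: Two-sided p-value from the t-distribution with 6 df = 0.910849.
Step 6: alpha = 0.1. fail to reject H0.

rho = -0.0476, p = 0.910849, fail to reject H0 at alpha = 0.1.


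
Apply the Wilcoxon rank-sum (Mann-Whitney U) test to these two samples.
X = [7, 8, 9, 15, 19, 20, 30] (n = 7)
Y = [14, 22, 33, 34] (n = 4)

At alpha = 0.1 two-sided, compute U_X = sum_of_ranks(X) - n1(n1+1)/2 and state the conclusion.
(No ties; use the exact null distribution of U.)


Step 1: Combine and sort all 11 observations; assign midranks.
sorted (value, group): (7,X), (8,X), (9,X), (14,Y), (15,X), (19,X), (20,X), (22,Y), (30,X), (33,Y), (34,Y)
ranks: 7->1, 8->2, 9->3, 14->4, 15->5, 19->6, 20->7, 22->8, 30->9, 33->10, 34->11
Step 2: Rank sum for X: R1 = 1 + 2 + 3 + 5 + 6 + 7 + 9 = 33.
Step 3: U_X = R1 - n1(n1+1)/2 = 33 - 7*8/2 = 33 - 28 = 5.
       U_Y = n1*n2 - U_X = 28 - 5 = 23.
Step 4: No ties, so the exact null distribution of U (based on enumerating the C(11,7) = 330 equally likely rank assignments) gives the two-sided p-value.
Step 5: p-value = 0.109091; compare to alpha = 0.1. fail to reject H0.

U_X = 5, p = 0.109091, fail to reject H0 at alpha = 0.1.


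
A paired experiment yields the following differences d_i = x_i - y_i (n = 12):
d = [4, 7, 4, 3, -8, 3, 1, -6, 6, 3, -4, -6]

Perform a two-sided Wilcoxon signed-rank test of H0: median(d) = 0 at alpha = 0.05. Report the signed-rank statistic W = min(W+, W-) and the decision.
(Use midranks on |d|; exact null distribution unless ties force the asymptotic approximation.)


Step 1: Drop any zero differences (none here) and take |d_i|.
|d| = [4, 7, 4, 3, 8, 3, 1, 6, 6, 3, 4, 6]
Step 2: Midrank |d_i| (ties get averaged ranks).
ranks: |4|->6, |7|->11, |4|->6, |3|->3, |8|->12, |3|->3, |1|->1, |6|->9, |6|->9, |3|->3, |4|->6, |6|->9
Step 3: Attach original signs; sum ranks with positive sign and with negative sign.
W+ = 6 + 11 + 6 + 3 + 3 + 1 + 9 + 3 = 42
W- = 12 + 9 + 6 + 9 = 36
(Check: W+ + W- = 78 should equal n(n+1)/2 = 78.)
Step 4: Test statistic W = min(W+, W-) = 36.
Step 5: Ties in |d|, so use the tie-corrected normal approximation.
        E[W] = n(n+1)/4 = 12*13/4 = 39.
        Tie groups: |d|=3 (t=3), |d|=4 (t=3), |d|=6 (t=3); sum(t^3 - t) = 72.
        Var[W] = n(n+1)(2n+1)/24 - sum(t^3-t)/48 = 3900/24 - 72/48 = 161.
        z = (W - E[W]) / sqrt(Var[W]) = (36 - 39) / 12.6886 = -0.2364.
        Two-sided p = 2*Phi(z) = 0.813097.
Step 6: alpha = 0.05. fail to reject H0.

W+ = 42, W- = 36, W = min = 36, p = 0.813097, fail to reject H0.


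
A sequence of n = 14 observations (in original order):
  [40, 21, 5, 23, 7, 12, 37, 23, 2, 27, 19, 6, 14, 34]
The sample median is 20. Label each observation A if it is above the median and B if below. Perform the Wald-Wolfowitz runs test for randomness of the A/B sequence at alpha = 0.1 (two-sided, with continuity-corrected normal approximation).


Step 1: Compute median = 20; label A = above, B = below.
Labels in order: AABABBAABABBBA  (n_A = 7, n_B = 7)
Step 2: Count runs R = 9.
Step 3: Under H0 (random ordering), E[R] = 2*n_A*n_B/(n_A+n_B) + 1 = 2*7*7/14 + 1 = 8.0000.
        Var[R] = 2*n_A*n_B*(2*n_A*n_B - n_A - n_B) / ((n_A+n_B)^2 * (n_A+n_B-1)) = 8232/2548 = 3.2308.
        SD[R] = 1.7974.
Step 4: Continuity-corrected z = (R - 0.5 - E[R]) / SD[R] = (9 - 0.5 - 8.0000) / 1.7974 = 0.2782.
Step 5: Two-sided p-value via normal approximation = 2*(1 - Phi(|z|)) = 0.780879.
Step 6: alpha = 0.1. fail to reject H0.

R = 9, z = 0.2782, p = 0.780879, fail to reject H0.


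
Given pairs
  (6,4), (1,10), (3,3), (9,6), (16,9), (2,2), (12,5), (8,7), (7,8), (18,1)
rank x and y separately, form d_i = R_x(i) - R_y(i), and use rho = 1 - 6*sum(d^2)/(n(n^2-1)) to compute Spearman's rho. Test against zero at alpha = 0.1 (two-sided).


Step 1: Rank x and y separately (midranks; no ties here).
rank(x): 6->4, 1->1, 3->3, 9->7, 16->9, 2->2, 12->8, 8->6, 7->5, 18->10
rank(y): 4->4, 10->10, 3->3, 6->6, 9->9, 2->2, 5->5, 7->7, 8->8, 1->1
Step 2: d_i = R_x(i) - R_y(i); compute d_i^2.
  (4-4)^2=0, (1-10)^2=81, (3-3)^2=0, (7-6)^2=1, (9-9)^2=0, (2-2)^2=0, (8-5)^2=9, (6-7)^2=1, (5-8)^2=9, (10-1)^2=81
sum(d^2) = 182.
Step 3: rho = 1 - 6*182 / (10*(10^2 - 1)) = 1 - 1092/990 = -0.103030.
Step 4: Under H0, t = rho * sqrt((n-2)/(1-rho^2)) = -0.2930 ~ t(8).
Step 5: Two-sided p-value from the t-distribution with 8 df = 0.776998.
Step 6: alpha = 0.1. fail to reject H0.

rho = -0.1030, p = 0.776998, fail to reject H0 at alpha = 0.1.


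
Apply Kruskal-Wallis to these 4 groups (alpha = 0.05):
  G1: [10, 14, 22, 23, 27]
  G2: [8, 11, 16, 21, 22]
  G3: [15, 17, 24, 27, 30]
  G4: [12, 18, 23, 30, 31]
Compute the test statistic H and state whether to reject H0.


Step 1: Combine all N = 20 observations and assign midranks.
sorted (value, group, rank): (8,G2,1), (10,G1,2), (11,G2,3), (12,G4,4), (14,G1,5), (15,G3,6), (16,G2,7), (17,G3,8), (18,G4,9), (21,G2,10), (22,G1,11.5), (22,G2,11.5), (23,G1,13.5), (23,G4,13.5), (24,G3,15), (27,G1,16.5), (27,G3,16.5), (30,G3,18.5), (30,G4,18.5), (31,G4,20)
Step 2: Sum ranks within each group.
R_1 = 48.5 (n_1 = 5)
R_2 = 32.5 (n_2 = 5)
R_3 = 64 (n_3 = 5)
R_4 = 65 (n_4 = 5)
Step 3: H = 12/(N(N+1)) * sum(R_i^2/n_i) - 3(N+1)
     = 12/(20*21) * (48.5^2/5 + 32.5^2/5 + 64^2/5 + 65^2/5) - 3*21
     = 0.028571 * 2345.9 - 63
     = 4.025714.
Step 4: Ties present; correction factor C = 1 - 24/(20^3 - 20) = 0.996992. Corrected H = 4.025714 / 0.996992 = 4.037858.
Step 5: Under H0, H ~ chi^2(3); p-value = 0.257405.
Step 6: alpha = 0.05. fail to reject H0.

H = 4.0379, df = 3, p = 0.257405, fail to reject H0.


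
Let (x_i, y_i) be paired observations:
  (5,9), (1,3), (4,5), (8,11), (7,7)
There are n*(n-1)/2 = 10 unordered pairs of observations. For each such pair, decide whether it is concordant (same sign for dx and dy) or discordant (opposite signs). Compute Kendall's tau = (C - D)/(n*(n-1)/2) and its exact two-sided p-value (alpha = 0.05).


Step 1: Enumerate the 10 unordered pairs (i,j) with i<j and classify each by sign(x_j-x_i) * sign(y_j-y_i).
  (1,2):dx=-4,dy=-6->C; (1,3):dx=-1,dy=-4->C; (1,4):dx=+3,dy=+2->C; (1,5):dx=+2,dy=-2->D
  (2,3):dx=+3,dy=+2->C; (2,4):dx=+7,dy=+8->C; (2,5):dx=+6,dy=+4->C; (3,4):dx=+4,dy=+6->C
  (3,5):dx=+3,dy=+2->C; (4,5):dx=-1,dy=-4->C
Step 2: C = 9, D = 1, total pairs = 10.
Step 3: tau = (C - D)/(n(n-1)/2) = (9 - 1)/10 = 0.800000.
Step 4: Exact two-sided p-value (enumerate n! = 120 permutations of y under H0): p = 0.083333.
Step 5: alpha = 0.05. fail to reject H0.

tau_b = 0.8000 (C=9, D=1), p = 0.083333, fail to reject H0.


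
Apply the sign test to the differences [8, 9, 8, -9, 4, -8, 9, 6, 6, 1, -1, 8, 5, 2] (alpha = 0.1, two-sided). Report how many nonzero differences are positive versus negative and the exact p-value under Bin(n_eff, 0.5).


Step 1: Discard zero differences. Original n = 14; n_eff = number of nonzero differences = 14.
Nonzero differences (with sign): +8, +9, +8, -9, +4, -8, +9, +6, +6, +1, -1, +8, +5, +2
Step 2: Count signs: positive = 11, negative = 3.
Step 3: Under H0: P(positive) = 0.5, so the number of positives S ~ Bin(14, 0.5).
Step 4: Two-sided exact p-value = sum of Bin(14,0.5) probabilities at or below the observed probability = 0.057373.
Step 5: alpha = 0.1. reject H0.

n_eff = 14, pos = 11, neg = 3, p = 0.057373, reject H0.


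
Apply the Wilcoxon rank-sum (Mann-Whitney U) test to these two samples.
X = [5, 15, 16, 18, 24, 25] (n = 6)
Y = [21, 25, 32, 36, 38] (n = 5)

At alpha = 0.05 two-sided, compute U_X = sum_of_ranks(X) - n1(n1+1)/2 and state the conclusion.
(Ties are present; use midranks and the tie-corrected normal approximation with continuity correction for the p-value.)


Step 1: Combine and sort all 11 observations; assign midranks.
sorted (value, group): (5,X), (15,X), (16,X), (18,X), (21,Y), (24,X), (25,X), (25,Y), (32,Y), (36,Y), (38,Y)
ranks: 5->1, 15->2, 16->3, 18->4, 21->5, 24->6, 25->7.5, 25->7.5, 32->9, 36->10, 38->11
Step 2: Rank sum for X: R1 = 1 + 2 + 3 + 4 + 6 + 7.5 = 23.5.
Step 3: U_X = R1 - n1(n1+1)/2 = 23.5 - 6*7/2 = 23.5 - 21 = 2.5.
       U_Y = n1*n2 - U_X = 30 - 2.5 = 27.5.
Step 4: Ties are present, so use the tie-corrected normal approximation (with continuity correction) for the p-value.
Step 5: p-value = 0.028100; compare to alpha = 0.05. reject H0.

U_X = 2.5, p = 0.028100, reject H0 at alpha = 0.05.


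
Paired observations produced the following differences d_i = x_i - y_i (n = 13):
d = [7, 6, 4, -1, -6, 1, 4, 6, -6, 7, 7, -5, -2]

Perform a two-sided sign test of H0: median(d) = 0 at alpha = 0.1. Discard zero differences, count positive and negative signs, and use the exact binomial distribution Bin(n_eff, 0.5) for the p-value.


Step 1: Discard zero differences. Original n = 13; n_eff = number of nonzero differences = 13.
Nonzero differences (with sign): +7, +6, +4, -1, -6, +1, +4, +6, -6, +7, +7, -5, -2
Step 2: Count signs: positive = 8, negative = 5.
Step 3: Under H0: P(positive) = 0.5, so the number of positives S ~ Bin(13, 0.5).
Step 4: Two-sided exact p-value = sum of Bin(13,0.5) probabilities at or below the observed probability = 0.581055.
Step 5: alpha = 0.1. fail to reject H0.

n_eff = 13, pos = 8, neg = 5, p = 0.581055, fail to reject H0.


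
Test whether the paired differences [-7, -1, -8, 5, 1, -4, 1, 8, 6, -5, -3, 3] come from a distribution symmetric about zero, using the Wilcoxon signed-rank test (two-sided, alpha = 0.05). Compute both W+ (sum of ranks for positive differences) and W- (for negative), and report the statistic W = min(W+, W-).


Step 1: Drop any zero differences (none here) and take |d_i|.
|d| = [7, 1, 8, 5, 1, 4, 1, 8, 6, 5, 3, 3]
Step 2: Midrank |d_i| (ties get averaged ranks).
ranks: |7|->10, |1|->2, |8|->11.5, |5|->7.5, |1|->2, |4|->6, |1|->2, |8|->11.5, |6|->9, |5|->7.5, |3|->4.5, |3|->4.5
Step 3: Attach original signs; sum ranks with positive sign and with negative sign.
W+ = 7.5 + 2 + 2 + 11.5 + 9 + 4.5 = 36.5
W- = 10 + 2 + 11.5 + 6 + 7.5 + 4.5 = 41.5
(Check: W+ + W- = 78 should equal n(n+1)/2 = 78.)
Step 4: Test statistic W = min(W+, W-) = 36.5.
Step 5: Ties in |d|, so use the tie-corrected normal approximation.
        E[W] = n(n+1)/4 = 12*13/4 = 39.
        Tie groups: |d|=1 (t=3), |d|=3 (t=2), |d|=5 (t=2), |d|=8 (t=2); sum(t^3 - t) = 42.
        Var[W] = n(n+1)(2n+1)/24 - sum(t^3-t)/48 = 3900/24 - 42/48 = 161.625.
        z = (W - E[W]) / sqrt(Var[W]) = (36.5 - 39) / 12.7132 = -0.1966.
        Two-sided p = 2*Phi(z) = 0.844104.
Step 6: alpha = 0.05. fail to reject H0.

W+ = 36.5, W- = 41.5, W = min = 36.5, p = 0.844104, fail to reject H0.


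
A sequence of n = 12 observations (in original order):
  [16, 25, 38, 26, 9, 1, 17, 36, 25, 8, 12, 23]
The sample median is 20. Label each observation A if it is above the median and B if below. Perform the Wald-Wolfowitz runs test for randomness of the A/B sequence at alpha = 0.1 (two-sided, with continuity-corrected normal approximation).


Step 1: Compute median = 20; label A = above, B = below.
Labels in order: BAAABBBAABBA  (n_A = 6, n_B = 6)
Step 2: Count runs R = 6.
Step 3: Under H0 (random ordering), E[R] = 2*n_A*n_B/(n_A+n_B) + 1 = 2*6*6/12 + 1 = 7.0000.
        Var[R] = 2*n_A*n_B*(2*n_A*n_B - n_A - n_B) / ((n_A+n_B)^2 * (n_A+n_B-1)) = 4320/1584 = 2.7273.
        SD[R] = 1.6514.
Step 4: Continuity-corrected z = (R + 0.5 - E[R]) / SD[R] = (6 + 0.5 - 7.0000) / 1.6514 = -0.3028.
Step 5: Two-sided p-value via normal approximation = 2*(1 - Phi(|z|)) = 0.762069.
Step 6: alpha = 0.1. fail to reject H0.

R = 6, z = -0.3028, p = 0.762069, fail to reject H0.


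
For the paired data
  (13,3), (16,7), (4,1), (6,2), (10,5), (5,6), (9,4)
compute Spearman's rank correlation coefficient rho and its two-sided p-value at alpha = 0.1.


Step 1: Rank x and y separately (midranks; no ties here).
rank(x): 13->6, 16->7, 4->1, 6->3, 10->5, 5->2, 9->4
rank(y): 3->3, 7->7, 1->1, 2->2, 5->5, 6->6, 4->4
Step 2: d_i = R_x(i) - R_y(i); compute d_i^2.
  (6-3)^2=9, (7-7)^2=0, (1-1)^2=0, (3-2)^2=1, (5-5)^2=0, (2-6)^2=16, (4-4)^2=0
sum(d^2) = 26.
Step 3: rho = 1 - 6*26 / (7*(7^2 - 1)) = 1 - 156/336 = 0.535714.
Step 4: Under H0, t = rho * sqrt((n-2)/(1-rho^2)) = 1.4186 ~ t(5).
Step 5: Two-sided p-value from the t-distribution with 5 df = 0.215217.
Step 6: alpha = 0.1. fail to reject H0.

rho = 0.5357, p = 0.215217, fail to reject H0 at alpha = 0.1.


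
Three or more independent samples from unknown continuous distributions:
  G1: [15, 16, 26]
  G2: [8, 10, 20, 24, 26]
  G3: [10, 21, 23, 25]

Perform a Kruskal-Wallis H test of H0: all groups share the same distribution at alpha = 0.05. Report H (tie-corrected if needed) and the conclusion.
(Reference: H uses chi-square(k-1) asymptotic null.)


Step 1: Combine all N = 12 observations and assign midranks.
sorted (value, group, rank): (8,G2,1), (10,G2,2.5), (10,G3,2.5), (15,G1,4), (16,G1,5), (20,G2,6), (21,G3,7), (23,G3,8), (24,G2,9), (25,G3,10), (26,G1,11.5), (26,G2,11.5)
Step 2: Sum ranks within each group.
R_1 = 20.5 (n_1 = 3)
R_2 = 30 (n_2 = 5)
R_3 = 27.5 (n_3 = 4)
Step 3: H = 12/(N(N+1)) * sum(R_i^2/n_i) - 3(N+1)
     = 12/(12*13) * (20.5^2/3 + 30^2/5 + 27.5^2/4) - 3*13
     = 0.076923 * 509.146 - 39
     = 0.165064.
Step 4: Ties present; correction factor C = 1 - 12/(12^3 - 12) = 0.993007. Corrected H = 0.165064 / 0.993007 = 0.166227.
Step 5: Under H0, H ~ chi^2(2); p-value = 0.920247.
Step 6: alpha = 0.05. fail to reject H0.

H = 0.1662, df = 2, p = 0.920247, fail to reject H0.


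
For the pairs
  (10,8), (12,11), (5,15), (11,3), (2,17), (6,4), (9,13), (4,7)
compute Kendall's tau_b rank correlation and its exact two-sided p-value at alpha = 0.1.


Step 1: Enumerate the 28 unordered pairs (i,j) with i<j and classify each by sign(x_j-x_i) * sign(y_j-y_i).
  (1,2):dx=+2,dy=+3->C; (1,3):dx=-5,dy=+7->D; (1,4):dx=+1,dy=-5->D; (1,5):dx=-8,dy=+9->D
  (1,6):dx=-4,dy=-4->C; (1,7):dx=-1,dy=+5->D; (1,8):dx=-6,dy=-1->C; (2,3):dx=-7,dy=+4->D
  (2,4):dx=-1,dy=-8->C; (2,5):dx=-10,dy=+6->D; (2,6):dx=-6,dy=-7->C; (2,7):dx=-3,dy=+2->D
  (2,8):dx=-8,dy=-4->C; (3,4):dx=+6,dy=-12->D; (3,5):dx=-3,dy=+2->D; (3,6):dx=+1,dy=-11->D
  (3,7):dx=+4,dy=-2->D; (3,8):dx=-1,dy=-8->C; (4,5):dx=-9,dy=+14->D; (4,6):dx=-5,dy=+1->D
  (4,7):dx=-2,dy=+10->D; (4,8):dx=-7,dy=+4->D; (5,6):dx=+4,dy=-13->D; (5,7):dx=+7,dy=-4->D
  (5,8):dx=+2,dy=-10->D; (6,7):dx=+3,dy=+9->C; (6,8):dx=-2,dy=+3->D; (7,8):dx=-5,dy=-6->C
Step 2: C = 9, D = 19, total pairs = 28.
Step 3: tau = (C - D)/(n(n-1)/2) = (9 - 19)/28 = -0.357143.
Step 4: Exact two-sided p-value (enumerate n! = 40320 permutations of y under H0): p = 0.275099.
Step 5: alpha = 0.1. fail to reject H0.

tau_b = -0.3571 (C=9, D=19), p = 0.275099, fail to reject H0.


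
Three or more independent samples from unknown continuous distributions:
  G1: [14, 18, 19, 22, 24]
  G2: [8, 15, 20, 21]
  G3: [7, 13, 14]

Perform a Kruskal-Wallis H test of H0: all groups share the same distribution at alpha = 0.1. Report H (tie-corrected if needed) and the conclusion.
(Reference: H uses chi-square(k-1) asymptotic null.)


Step 1: Combine all N = 12 observations and assign midranks.
sorted (value, group, rank): (7,G3,1), (8,G2,2), (13,G3,3), (14,G1,4.5), (14,G3,4.5), (15,G2,6), (18,G1,7), (19,G1,8), (20,G2,9), (21,G2,10), (22,G1,11), (24,G1,12)
Step 2: Sum ranks within each group.
R_1 = 42.5 (n_1 = 5)
R_2 = 27 (n_2 = 4)
R_3 = 8.5 (n_3 = 3)
Step 3: H = 12/(N(N+1)) * sum(R_i^2/n_i) - 3(N+1)
     = 12/(12*13) * (42.5^2/5 + 27^2/4 + 8.5^2/3) - 3*13
     = 0.076923 * 567.583 - 39
     = 4.660256.
Step 4: Ties present; correction factor C = 1 - 6/(12^3 - 12) = 0.996503. Corrected H = 4.660256 / 0.996503 = 4.676608.
Step 5: Under H0, H ~ chi^2(2); p-value = 0.096491.
Step 6: alpha = 0.1. reject H0.

H = 4.6766, df = 2, p = 0.096491, reject H0.


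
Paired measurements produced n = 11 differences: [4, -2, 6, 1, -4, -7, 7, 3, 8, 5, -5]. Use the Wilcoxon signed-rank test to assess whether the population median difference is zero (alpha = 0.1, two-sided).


Step 1: Drop any zero differences (none here) and take |d_i|.
|d| = [4, 2, 6, 1, 4, 7, 7, 3, 8, 5, 5]
Step 2: Midrank |d_i| (ties get averaged ranks).
ranks: |4|->4.5, |2|->2, |6|->8, |1|->1, |4|->4.5, |7|->9.5, |7|->9.5, |3|->3, |8|->11, |5|->6.5, |5|->6.5
Step 3: Attach original signs; sum ranks with positive sign and with negative sign.
W+ = 4.5 + 8 + 1 + 9.5 + 3 + 11 + 6.5 = 43.5
W- = 2 + 4.5 + 9.5 + 6.5 = 22.5
(Check: W+ + W- = 66 should equal n(n+1)/2 = 66.)
Step 4: Test statistic W = min(W+, W-) = 22.5.
Step 5: Ties in |d|, so use the tie-corrected normal approximation.
        E[W] = n(n+1)/4 = 11*12/4 = 33.
        Tie groups: |d|=4 (t=2), |d|=5 (t=2), |d|=7 (t=2); sum(t^3 - t) = 18.
        Var[W] = n(n+1)(2n+1)/24 - sum(t^3-t)/48 = 3036/24 - 18/48 = 126.125.
        z = (W - E[W]) / sqrt(Var[W]) = (22.5 - 33) / 11.2305 = -0.9350.
        Two-sided p = 2*Phi(z) = 0.349814.
Step 6: alpha = 0.1. fail to reject H0.

W+ = 43.5, W- = 22.5, W = min = 22.5, p = 0.349814, fail to reject H0.


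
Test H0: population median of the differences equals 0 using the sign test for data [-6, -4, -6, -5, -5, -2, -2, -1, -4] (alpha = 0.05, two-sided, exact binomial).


Step 1: Discard zero differences. Original n = 9; n_eff = number of nonzero differences = 9.
Nonzero differences (with sign): -6, -4, -6, -5, -5, -2, -2, -1, -4
Step 2: Count signs: positive = 0, negative = 9.
Step 3: Under H0: P(positive) = 0.5, so the number of positives S ~ Bin(9, 0.5).
Step 4: Two-sided exact p-value = sum of Bin(9,0.5) probabilities at or below the observed probability = 0.003906.
Step 5: alpha = 0.05. reject H0.

n_eff = 9, pos = 0, neg = 9, p = 0.003906, reject H0.


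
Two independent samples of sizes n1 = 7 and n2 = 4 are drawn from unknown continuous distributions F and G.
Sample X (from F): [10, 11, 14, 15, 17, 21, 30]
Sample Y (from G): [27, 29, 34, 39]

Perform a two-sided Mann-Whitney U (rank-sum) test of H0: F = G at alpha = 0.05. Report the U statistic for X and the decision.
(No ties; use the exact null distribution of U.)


Step 1: Combine and sort all 11 observations; assign midranks.
sorted (value, group): (10,X), (11,X), (14,X), (15,X), (17,X), (21,X), (27,Y), (29,Y), (30,X), (34,Y), (39,Y)
ranks: 10->1, 11->2, 14->3, 15->4, 17->5, 21->6, 27->7, 29->8, 30->9, 34->10, 39->11
Step 2: Rank sum for X: R1 = 1 + 2 + 3 + 4 + 5 + 6 + 9 = 30.
Step 3: U_X = R1 - n1(n1+1)/2 = 30 - 7*8/2 = 30 - 28 = 2.
       U_Y = n1*n2 - U_X = 28 - 2 = 26.
Step 4: No ties, so the exact null distribution of U (based on enumerating the C(11,7) = 330 equally likely rank assignments) gives the two-sided p-value.
Step 5: p-value = 0.024242; compare to alpha = 0.05. reject H0.

U_X = 2, p = 0.024242, reject H0 at alpha = 0.05.


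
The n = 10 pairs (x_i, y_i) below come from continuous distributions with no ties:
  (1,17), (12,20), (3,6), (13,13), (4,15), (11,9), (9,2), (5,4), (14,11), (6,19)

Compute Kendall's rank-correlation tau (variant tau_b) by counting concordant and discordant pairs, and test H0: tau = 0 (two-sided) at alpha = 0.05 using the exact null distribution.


Step 1: Enumerate the 45 unordered pairs (i,j) with i<j and classify each by sign(x_j-x_i) * sign(y_j-y_i).
  (1,2):dx=+11,dy=+3->C; (1,3):dx=+2,dy=-11->D; (1,4):dx=+12,dy=-4->D; (1,5):dx=+3,dy=-2->D
  (1,6):dx=+10,dy=-8->D; (1,7):dx=+8,dy=-15->D; (1,8):dx=+4,dy=-13->D; (1,9):dx=+13,dy=-6->D
  (1,10):dx=+5,dy=+2->C; (2,3):dx=-9,dy=-14->C; (2,4):dx=+1,dy=-7->D; (2,5):dx=-8,dy=-5->C
  (2,6):dx=-1,dy=-11->C; (2,7):dx=-3,dy=-18->C; (2,8):dx=-7,dy=-16->C; (2,9):dx=+2,dy=-9->D
  (2,10):dx=-6,dy=-1->C; (3,4):dx=+10,dy=+7->C; (3,5):dx=+1,dy=+9->C; (3,6):dx=+8,dy=+3->C
  (3,7):dx=+6,dy=-4->D; (3,8):dx=+2,dy=-2->D; (3,9):dx=+11,dy=+5->C; (3,10):dx=+3,dy=+13->C
  (4,5):dx=-9,dy=+2->D; (4,6):dx=-2,dy=-4->C; (4,7):dx=-4,dy=-11->C; (4,8):dx=-8,dy=-9->C
  (4,9):dx=+1,dy=-2->D; (4,10):dx=-7,dy=+6->D; (5,6):dx=+7,dy=-6->D; (5,7):dx=+5,dy=-13->D
  (5,8):dx=+1,dy=-11->D; (5,9):dx=+10,dy=-4->D; (5,10):dx=+2,dy=+4->C; (6,7):dx=-2,dy=-7->C
  (6,8):dx=-6,dy=-5->C; (6,9):dx=+3,dy=+2->C; (6,10):dx=-5,dy=+10->D; (7,8):dx=-4,dy=+2->D
  (7,9):dx=+5,dy=+9->C; (7,10):dx=-3,dy=+17->D; (8,9):dx=+9,dy=+7->C; (8,10):dx=+1,dy=+15->C
  (9,10):dx=-8,dy=+8->D
Step 2: C = 23, D = 22, total pairs = 45.
Step 3: tau = (C - D)/(n(n-1)/2) = (23 - 22)/45 = 0.022222.
Step 4: Exact two-sided p-value (enumerate n! = 3628800 permutations of y under H0): p = 1.000000.
Step 5: alpha = 0.05. fail to reject H0.

tau_b = 0.0222 (C=23, D=22), p = 1.000000, fail to reject H0.


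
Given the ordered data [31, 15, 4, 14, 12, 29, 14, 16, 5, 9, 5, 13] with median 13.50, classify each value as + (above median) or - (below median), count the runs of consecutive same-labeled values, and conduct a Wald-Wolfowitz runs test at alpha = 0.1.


Step 1: Compute median = 13.50; label A = above, B = below.
Labels in order: AABABAAABBBB  (n_A = 6, n_B = 6)
Step 2: Count runs R = 6.
Step 3: Under H0 (random ordering), E[R] = 2*n_A*n_B/(n_A+n_B) + 1 = 2*6*6/12 + 1 = 7.0000.
        Var[R] = 2*n_A*n_B*(2*n_A*n_B - n_A - n_B) / ((n_A+n_B)^2 * (n_A+n_B-1)) = 4320/1584 = 2.7273.
        SD[R] = 1.6514.
Step 4: Continuity-corrected z = (R + 0.5 - E[R]) / SD[R] = (6 + 0.5 - 7.0000) / 1.6514 = -0.3028.
Step 5: Two-sided p-value via normal approximation = 2*(1 - Phi(|z|)) = 0.762069.
Step 6: alpha = 0.1. fail to reject H0.

R = 6, z = -0.3028, p = 0.762069, fail to reject H0.


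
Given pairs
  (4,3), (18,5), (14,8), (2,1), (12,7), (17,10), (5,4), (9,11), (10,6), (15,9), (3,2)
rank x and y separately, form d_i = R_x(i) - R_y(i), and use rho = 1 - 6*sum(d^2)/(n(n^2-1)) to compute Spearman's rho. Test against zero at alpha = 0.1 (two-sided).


Step 1: Rank x and y separately (midranks; no ties here).
rank(x): 4->3, 18->11, 14->8, 2->1, 12->7, 17->10, 5->4, 9->5, 10->6, 15->9, 3->2
rank(y): 3->3, 5->5, 8->8, 1->1, 7->7, 10->10, 4->4, 11->11, 6->6, 9->9, 2->2
Step 2: d_i = R_x(i) - R_y(i); compute d_i^2.
  (3-3)^2=0, (11-5)^2=36, (8-8)^2=0, (1-1)^2=0, (7-7)^2=0, (10-10)^2=0, (4-4)^2=0, (5-11)^2=36, (6-6)^2=0, (9-9)^2=0, (2-2)^2=0
sum(d^2) = 72.
Step 3: rho = 1 - 6*72 / (11*(11^2 - 1)) = 1 - 432/1320 = 0.672727.
Step 4: Under H0, t = rho * sqrt((n-2)/(1-rho^2)) = 2.7277 ~ t(9).
Step 5: Two-sided p-value from the t-distribution with 9 df = 0.023313.
Step 6: alpha = 0.1. reject H0.

rho = 0.6727, p = 0.023313, reject H0 at alpha = 0.1.


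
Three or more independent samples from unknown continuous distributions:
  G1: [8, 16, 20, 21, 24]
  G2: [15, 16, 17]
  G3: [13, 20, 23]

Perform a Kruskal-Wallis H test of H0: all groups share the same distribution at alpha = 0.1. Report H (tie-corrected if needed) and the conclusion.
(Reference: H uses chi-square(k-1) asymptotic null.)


Step 1: Combine all N = 11 observations and assign midranks.
sorted (value, group, rank): (8,G1,1), (13,G3,2), (15,G2,3), (16,G1,4.5), (16,G2,4.5), (17,G2,6), (20,G1,7.5), (20,G3,7.5), (21,G1,9), (23,G3,10), (24,G1,11)
Step 2: Sum ranks within each group.
R_1 = 33 (n_1 = 5)
R_2 = 13.5 (n_2 = 3)
R_3 = 19.5 (n_3 = 3)
Step 3: H = 12/(N(N+1)) * sum(R_i^2/n_i) - 3(N+1)
     = 12/(11*12) * (33^2/5 + 13.5^2/3 + 19.5^2/3) - 3*12
     = 0.090909 * 405.3 - 36
     = 0.845455.
Step 4: Ties present; correction factor C = 1 - 12/(11^3 - 11) = 0.990909. Corrected H = 0.845455 / 0.990909 = 0.853211.
Step 5: Under H0, H ~ chi^2(2); p-value = 0.652721.
Step 6: alpha = 0.1. fail to reject H0.

H = 0.8532, df = 2, p = 0.652721, fail to reject H0.


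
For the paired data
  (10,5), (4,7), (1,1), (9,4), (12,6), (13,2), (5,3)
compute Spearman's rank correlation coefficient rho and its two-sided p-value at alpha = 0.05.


Step 1: Rank x and y separately (midranks; no ties here).
rank(x): 10->5, 4->2, 1->1, 9->4, 12->6, 13->7, 5->3
rank(y): 5->5, 7->7, 1->1, 4->4, 6->6, 2->2, 3->3
Step 2: d_i = R_x(i) - R_y(i); compute d_i^2.
  (5-5)^2=0, (2-7)^2=25, (1-1)^2=0, (4-4)^2=0, (6-6)^2=0, (7-2)^2=25, (3-3)^2=0
sum(d^2) = 50.
Step 3: rho = 1 - 6*50 / (7*(7^2 - 1)) = 1 - 300/336 = 0.107143.
Step 4: Under H0, t = rho * sqrt((n-2)/(1-rho^2)) = 0.2410 ~ t(5).
Step 5: Two-sided p-value from the t-distribution with 5 df = 0.819151.
Step 6: alpha = 0.05. fail to reject H0.

rho = 0.1071, p = 0.819151, fail to reject H0 at alpha = 0.05.


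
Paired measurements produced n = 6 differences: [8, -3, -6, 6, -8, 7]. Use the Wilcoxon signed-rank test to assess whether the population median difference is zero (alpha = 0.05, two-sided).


Step 1: Drop any zero differences (none here) and take |d_i|.
|d| = [8, 3, 6, 6, 8, 7]
Step 2: Midrank |d_i| (ties get averaged ranks).
ranks: |8|->5.5, |3|->1, |6|->2.5, |6|->2.5, |8|->5.5, |7|->4
Step 3: Attach original signs; sum ranks with positive sign and with negative sign.
W+ = 5.5 + 2.5 + 4 = 12
W- = 1 + 2.5 + 5.5 = 9
(Check: W+ + W- = 21 should equal n(n+1)/2 = 21.)
Step 4: Test statistic W = min(W+, W-) = 9.
Step 5: Ties in |d|, so use the tie-corrected normal approximation.
        E[W] = n(n+1)/4 = 6*7/4 = 10.5.
        Tie groups: |d|=6 (t=2), |d|=8 (t=2); sum(t^3 - t) = 12.
        Var[W] = n(n+1)(2n+1)/24 - sum(t^3-t)/48 = 546/24 - 12/48 = 22.5.
        z = (W - E[W]) / sqrt(Var[W]) = (9 - 10.5) / 4.7434 = -0.3162.
        Two-sided p = 2*Phi(z) = 0.751830.
Step 6: alpha = 0.05. fail to reject H0.

W+ = 12, W- = 9, W = min = 9, p = 0.751830, fail to reject H0.


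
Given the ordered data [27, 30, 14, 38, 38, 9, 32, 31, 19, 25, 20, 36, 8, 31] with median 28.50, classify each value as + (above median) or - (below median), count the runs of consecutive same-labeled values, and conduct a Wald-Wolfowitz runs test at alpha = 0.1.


Step 1: Compute median = 28.50; label A = above, B = below.
Labels in order: BABAABAABBBABA  (n_A = 7, n_B = 7)
Step 2: Count runs R = 10.
Step 3: Under H0 (random ordering), E[R] = 2*n_A*n_B/(n_A+n_B) + 1 = 2*7*7/14 + 1 = 8.0000.
        Var[R] = 2*n_A*n_B*(2*n_A*n_B - n_A - n_B) / ((n_A+n_B)^2 * (n_A+n_B-1)) = 8232/2548 = 3.2308.
        SD[R] = 1.7974.
Step 4: Continuity-corrected z = (R - 0.5 - E[R]) / SD[R] = (10 - 0.5 - 8.0000) / 1.7974 = 0.8345.
Step 5: Two-sided p-value via normal approximation = 2*(1 - Phi(|z|)) = 0.403986.
Step 6: alpha = 0.1. fail to reject H0.

R = 10, z = 0.8345, p = 0.403986, fail to reject H0.


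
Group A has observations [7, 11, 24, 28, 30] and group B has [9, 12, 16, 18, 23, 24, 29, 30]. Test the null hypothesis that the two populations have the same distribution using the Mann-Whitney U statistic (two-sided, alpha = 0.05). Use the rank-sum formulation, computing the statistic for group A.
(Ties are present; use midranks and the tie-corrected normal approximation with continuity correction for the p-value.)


Step 1: Combine and sort all 13 observations; assign midranks.
sorted (value, group): (7,X), (9,Y), (11,X), (12,Y), (16,Y), (18,Y), (23,Y), (24,X), (24,Y), (28,X), (29,Y), (30,X), (30,Y)
ranks: 7->1, 9->2, 11->3, 12->4, 16->5, 18->6, 23->7, 24->8.5, 24->8.5, 28->10, 29->11, 30->12.5, 30->12.5
Step 2: Rank sum for X: R1 = 1 + 3 + 8.5 + 10 + 12.5 = 35.
Step 3: U_X = R1 - n1(n1+1)/2 = 35 - 5*6/2 = 35 - 15 = 20.
       U_Y = n1*n2 - U_X = 40 - 20 = 20.
Step 4: Ties are present, so use the tie-corrected normal approximation (with continuity correction) for the p-value.
Step 5: p-value = 1.000000; compare to alpha = 0.05. fail to reject H0.

U_X = 20, p = 1.000000, fail to reject H0 at alpha = 0.05.
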